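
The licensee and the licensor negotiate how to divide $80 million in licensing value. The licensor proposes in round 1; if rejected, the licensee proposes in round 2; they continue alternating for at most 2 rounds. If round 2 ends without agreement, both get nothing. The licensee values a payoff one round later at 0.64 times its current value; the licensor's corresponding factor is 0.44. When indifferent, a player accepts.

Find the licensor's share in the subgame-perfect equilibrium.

Round 2 (the licensee proposes): the licensor will accept anything ≥ 0, so the licensee offers 0 and keeps 80.
Round 1 (the licensor proposes): the licensee can get 80 next round, worth 0.64 × 80 = 51.2 now, so the licensor offers 51.2, keeping 28.8.

28.8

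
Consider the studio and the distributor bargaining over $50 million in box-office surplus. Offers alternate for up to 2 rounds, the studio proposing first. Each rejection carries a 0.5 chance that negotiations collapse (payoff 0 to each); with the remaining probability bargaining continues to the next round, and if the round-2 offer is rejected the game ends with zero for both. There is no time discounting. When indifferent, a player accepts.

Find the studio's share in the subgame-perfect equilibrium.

Round 2 (the distributor proposes): the studio will accept anything ≥ 0, so the distributor offers 0 and keeps 50.
Round 1 (the studio proposes): rejecting gives the distributor an expected 0.5 × 50 = 25; the studio offers that and keeps 25.

25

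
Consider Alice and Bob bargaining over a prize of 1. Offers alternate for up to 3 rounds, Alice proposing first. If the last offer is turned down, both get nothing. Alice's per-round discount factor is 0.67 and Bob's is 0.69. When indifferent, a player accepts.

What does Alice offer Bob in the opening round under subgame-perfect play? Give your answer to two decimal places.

0.23

Round 3 (Alice proposes): rejection yields 0 for Bob; Alice offers 0 and keeps 1.
Round 2 (Bob proposes): Alice can get 1 next round, worth 0.67 × 1 = 0.67 now, so Bob offers 0.67, keeping 0.33.
Round 1 (Alice proposes): Bob can get 0.33 next round, worth 0.69 × 0.33 = 0.2277 now; Alice offers that and keeps 0.7723.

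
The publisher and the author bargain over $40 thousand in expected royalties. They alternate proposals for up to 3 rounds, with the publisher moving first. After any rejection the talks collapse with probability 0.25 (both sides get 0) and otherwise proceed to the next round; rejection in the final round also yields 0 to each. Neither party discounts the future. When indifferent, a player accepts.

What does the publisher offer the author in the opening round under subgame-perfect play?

Round 3 (the publisher proposes): the author will accept anything ≥ 0, so the publisher offers 0 and keeps 40.
Round 2 (the author proposes): rejecting gives the publisher an expected 0.75 × 40 = 30, so the author offers 30, keeping 10.
Round 1 (the publisher proposes): rejecting gives the author an expected 0.75 × 10 = 7.5, so the publisher offers 7.5, keeping 32.5.

7.5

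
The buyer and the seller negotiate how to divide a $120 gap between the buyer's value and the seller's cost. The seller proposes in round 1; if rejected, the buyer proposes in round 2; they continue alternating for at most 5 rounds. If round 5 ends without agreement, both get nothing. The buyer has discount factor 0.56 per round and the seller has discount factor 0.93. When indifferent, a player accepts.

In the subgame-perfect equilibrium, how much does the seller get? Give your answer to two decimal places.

Round 5 (the seller proposes): the buyer will accept anything ≥ 0, so the seller offers 0 and keeps 120.
Round 4 (the buyer proposes): the seller can get 120 next round, worth 0.93 × 120 = 111.6 now, so the buyer offers 111.6, keeping 8.4.
Round 3 (the seller proposes): the buyer can get 8.4 next round, worth 0.56 × 8.4 = 4.704 now; the seller offers that and keeps 115.296.
Round 2 (the buyer proposes): the seller can get 115.296 next round, worth 0.93 × 115.296 = 107.22528 now. The buyer offers 107.22528 and keeps 120 − 107.22528 = 12.77472.
Round 1 (the seller proposes): the buyer can get 12.77472 next round, worth 0.56 × 12.77472 = 7.1538432 now, so the seller offers 7.1538432, keeping 112.8461568.

112.85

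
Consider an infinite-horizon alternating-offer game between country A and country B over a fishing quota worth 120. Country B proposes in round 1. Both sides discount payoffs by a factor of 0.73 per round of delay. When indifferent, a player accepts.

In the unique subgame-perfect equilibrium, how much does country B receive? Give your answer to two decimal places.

69.36

In a stationary SPE each proposer offers the other exactly their discounted continuation value.
If country B keeps x when proposing and country A keeps y when proposing, then x = 120 − 0.73y and y = 120 − 0.73x.
Solving: x = 120(1 − 0.73) / (1 − 0.73·0.73) = 32.4 / 0.4671 ≈ 69.3642.
Country A gets 120 − 69.3642 ≈ 50.6358.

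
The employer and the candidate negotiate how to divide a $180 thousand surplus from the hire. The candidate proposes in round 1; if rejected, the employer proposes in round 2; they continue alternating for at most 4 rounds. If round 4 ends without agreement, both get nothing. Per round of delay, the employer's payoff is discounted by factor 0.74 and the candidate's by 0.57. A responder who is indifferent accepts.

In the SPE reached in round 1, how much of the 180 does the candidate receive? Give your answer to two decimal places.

Round 4 (the employer proposes): the candidate will accept anything ≥ 0, so the employer offers 0 and keeps 180.
Round 3 (the candidate proposes): the employer can get 180 next round, worth 0.74 × 180 = 133.2 now, so the candidate offers 133.2, keeping 46.8.
Round 2 (the employer proposes): the candidate can get 46.8 next round, worth 0.57 × 46.8 = 26.676 now. The employer offers 26.676 and keeps 180 − 26.676 = 153.324.
Round 1 (the candidate proposes): the employer can get 153.324 next round, worth 0.74 × 153.324 = 113.45976 now; the candidate offers that and keeps 66.54024.

66.54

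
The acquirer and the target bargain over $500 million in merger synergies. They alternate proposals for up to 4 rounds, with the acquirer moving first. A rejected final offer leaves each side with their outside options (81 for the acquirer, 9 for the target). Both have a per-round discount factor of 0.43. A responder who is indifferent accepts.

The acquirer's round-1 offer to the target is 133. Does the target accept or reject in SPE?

Reject

Round 4 (the target proposes): the acquirer gets 81 if talks fail, so the target offers 81 and keeps 419.
Round 3 (the acquirer proposes): the target can get 419 next round, worth 0.43 × 419 = 180.17 now, so the acquirer offers 180.17, keeping 319.83.
Round 2 (the target proposes): the acquirer can get 319.83 next round, worth 0.43 × 319.83 = 137.5269 now; the target offers that and keeps 362.4731.
So by rejecting in round 1, the target gets 362.4731 next round, worth 0.43 × 362.4731 = 155.863433 now.
Offer 133 < 155.863433, so the target rejects.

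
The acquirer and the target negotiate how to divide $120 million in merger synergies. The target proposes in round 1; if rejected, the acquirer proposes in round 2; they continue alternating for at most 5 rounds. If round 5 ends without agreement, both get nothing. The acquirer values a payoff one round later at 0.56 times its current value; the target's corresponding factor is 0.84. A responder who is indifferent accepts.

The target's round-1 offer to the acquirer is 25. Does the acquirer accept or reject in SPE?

Accept

Work out the acquirer's continuation value if the offer is rejected.
Round 5 (the target proposes): rejection yields 0 for the acquirer; the target offers 0 and keeps 120.
Round 4 (the acquirer proposes): the target can get 120 next round, worth 0.84 × 120 = 100.8 now, so the acquirer offers 100.8, keeping 19.2.
Round 3 (the target proposes): the acquirer can get 19.2 next round, worth 0.56 × 19.2 = 10.752 now. The target offers 10.752 and keeps 120 − 10.752 = 109.248.
Round 2 (the acquirer proposes): the target can get 109.248 next round, worth 0.84 × 109.248 = 91.76832 now. The acquirer offers 91.76832 and keeps 120 − 91.76832 = 28.23168.
So by rejecting in round 1, the acquirer gets 28.23168 next round, worth 0.56 × 28.23168 = 15.8097408 now.
Offer 25 ≥ 15.8097408, so the acquirer accepts.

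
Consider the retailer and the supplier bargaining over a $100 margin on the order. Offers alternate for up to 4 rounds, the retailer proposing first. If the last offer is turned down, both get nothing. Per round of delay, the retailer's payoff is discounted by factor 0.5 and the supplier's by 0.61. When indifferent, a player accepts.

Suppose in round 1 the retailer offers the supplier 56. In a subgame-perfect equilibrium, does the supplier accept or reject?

Round 4 (the supplier proposes): the retailer will accept anything ≥ 0, so the supplier offers 0 and keeps 100.
Round 3 (the retailer proposes): the supplier can get 100 next round, worth 0.61 × 100 = 61 now, so the retailer offers 61, keeping 39.
Round 2 (the supplier proposes): the retailer can get 39 next round, worth 0.5 × 39 = 19.5 now; the supplier offers that and keeps 80.5.
So by rejecting in round 1, the supplier gets 80.5 next round, worth 0.61 × 80.5 = 49.105 now.
Offer 56 ≥ 49.105, so the supplier accepts.

Accept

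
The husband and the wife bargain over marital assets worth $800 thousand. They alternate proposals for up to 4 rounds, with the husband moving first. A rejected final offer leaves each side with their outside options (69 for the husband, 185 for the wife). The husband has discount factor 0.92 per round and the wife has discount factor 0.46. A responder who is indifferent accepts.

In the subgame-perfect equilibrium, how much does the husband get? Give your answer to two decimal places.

Round 4 (the wife proposes): the husband gets 69 if talks fail, so the wife offers 69 and keeps 731.
Round 3 (the husband proposes): the wife can get 731 next round, worth 0.46 × 731 = 336.26 now; the husband offers that and keeps 463.74.
Round 2 (the wife proposes): the husband can get 463.74 next round, worth 0.92 × 463.74 = 426.6408 now; the wife offers that and keeps 373.3592.
Round 1 (the husband proposes): the wife can get 373.3592 next round, worth 0.46 × 373.3592 = 171.745232 now, so the husband offers 171.745232, keeping 628.254768.

628.25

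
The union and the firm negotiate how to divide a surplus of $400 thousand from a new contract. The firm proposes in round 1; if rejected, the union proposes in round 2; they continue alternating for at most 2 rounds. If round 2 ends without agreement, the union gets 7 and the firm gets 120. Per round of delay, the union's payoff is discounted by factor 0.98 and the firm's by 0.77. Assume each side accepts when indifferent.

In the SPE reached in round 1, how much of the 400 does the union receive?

Round 2 (the union proposes): the firm gets 120 if talks fail, so the union offers 120 and keeps 280.
Round 1 (the firm proposes): the union can get 280 next round, worth 0.98 × 280 = 274.4 now; the firm offers that and keeps 125.6.

274.4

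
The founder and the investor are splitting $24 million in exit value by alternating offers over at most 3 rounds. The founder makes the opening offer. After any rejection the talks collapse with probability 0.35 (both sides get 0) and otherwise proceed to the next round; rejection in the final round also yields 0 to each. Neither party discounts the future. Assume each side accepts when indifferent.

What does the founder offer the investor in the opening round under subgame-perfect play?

Round 3 (the founder proposes): rejection yields 0 for the investor; the founder offers 0 and keeps 24.
Round 2 (the investor proposes): rejecting gives the founder an expected 0.65 × 24 = 15.6; the investor offers that and keeps 8.4.
Round 1 (the founder proposes): rejecting gives the investor an expected 0.65 × 8.4 = 5.46; the founder offers that and keeps 18.54.

5.46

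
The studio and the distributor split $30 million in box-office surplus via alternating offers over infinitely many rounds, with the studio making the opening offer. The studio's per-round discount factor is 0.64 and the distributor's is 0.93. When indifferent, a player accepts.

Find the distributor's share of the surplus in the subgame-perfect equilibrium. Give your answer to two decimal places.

Let x be the studio's share when the studio proposes and y be the distributor's share when the distributor proposes.
The distributor accepts iff offered ≥ 0.93·y, so x = 30 − 0.93y. Symmetrically y = 30 − 0.64x.
Substituting: x = 30 − 0.93(30 − 0.64x), giving x(1 − 0.64·0.93) = 30(1 − 0.93).
So x = 30 × 0.07 / 0.4048 ≈ 5.1877, and the distributor receives 30 − x ≈ 24.8123.

24.81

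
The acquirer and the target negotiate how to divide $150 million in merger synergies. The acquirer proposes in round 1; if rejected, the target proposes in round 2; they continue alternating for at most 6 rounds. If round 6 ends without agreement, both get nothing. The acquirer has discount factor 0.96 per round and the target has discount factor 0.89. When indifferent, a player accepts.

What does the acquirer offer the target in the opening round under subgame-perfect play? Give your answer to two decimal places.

Round 6 (the target proposes): the acquirer will accept anything ≥ 0, so the target offers 0 and keeps 150.
Round 5 (the acquirer proposes): the target can get 150 next round, worth 0.89 × 150 = 133.5 now; the acquirer offers that and keeps 16.5.
Round 4 (the target proposes): the acquirer can get 16.5 next round, worth 0.96 × 16.5 = 15.84 now. The target offers 15.84 and keeps 150 − 15.84 = 134.16.
Round 3 (the acquirer proposes): the target can get 134.16 next round, worth 0.89 × 134.16 = 119.4024 now. The acquirer offers 119.4024 and keeps 150 − 119.4024 = 30.5976.
Round 2 (the target proposes): the acquirer can get 30.5976 next round, worth 0.96 × 30.5976 = 29.373696 now, so the target offers 29.373696, keeping 120.626304.
Round 1 (the acquirer proposes): the target can get 120.626304 next round, worth 0.89 × 120.626304 = 107.35741056 now, so the acquirer offers 107.35741056, keeping 42.64258944.

107.36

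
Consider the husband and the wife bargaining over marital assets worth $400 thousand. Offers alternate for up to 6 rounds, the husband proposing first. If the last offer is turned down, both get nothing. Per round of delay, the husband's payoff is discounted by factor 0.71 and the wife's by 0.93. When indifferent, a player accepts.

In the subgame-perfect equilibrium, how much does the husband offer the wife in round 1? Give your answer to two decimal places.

Round 6 (the wife proposes): rejection yields 0 for the husband; the wife offers 0 and keeps 400.
Round 5 (the husband proposes): the wife can get 400 next round, worth 0.93 × 400 = 372 now. The husband offers 372 and keeps 400 − 372 = 28.
Round 4 (the wife proposes): the husband can get 28 next round, worth 0.71 × 28 = 19.88 now; the wife offers that and keeps 380.12.
Round 3 (the husband proposes): the wife can get 380.12 next round, worth 0.93 × 380.12 = 353.5116 now; the husband offers that and keeps 46.4884.
Round 2 (the wife proposes): the husband can get 46.4884 next round, worth 0.71 × 46.4884 = 33.006764 now; the wife offers that and keeps 366.993236.
Round 1 (the husband proposes): the wife can get 366.993236 next round, worth 0.93 × 366.993236 = 341.30370948 now, so the husband offers 341.30370948, keeping 58.69629052.

341.30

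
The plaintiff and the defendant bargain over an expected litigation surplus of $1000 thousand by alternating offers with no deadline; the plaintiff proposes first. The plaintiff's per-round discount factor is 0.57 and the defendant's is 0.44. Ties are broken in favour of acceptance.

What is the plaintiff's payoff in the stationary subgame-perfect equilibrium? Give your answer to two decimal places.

When the plaintiff proposes, the defendant accepts any offer worth at least 0.44 times what the defendant would get by proposing next round; and vice versa.
This gives x = 1000 − 0.44y and y = 1000 − 0.57x, where x and y are each side's share when it proposes.
Hence (1 − 0.44·0.57)x = 1000(1 − 0.44), i.e. 0.7492·x = 560.
x ≈ 747.4640; the defendant's share is 1000 − x ≈ 252.5360.

747.46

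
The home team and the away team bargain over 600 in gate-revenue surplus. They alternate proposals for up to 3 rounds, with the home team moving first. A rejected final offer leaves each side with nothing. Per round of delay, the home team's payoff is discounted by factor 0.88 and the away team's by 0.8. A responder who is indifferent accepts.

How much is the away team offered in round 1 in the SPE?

57.6

Work backward from the last round.
Round 3 (the home team proposes): the away team will accept anything ≥ 0, so the home team offers 0 and keeps 600.
Round 2 (the away team proposes): the home team can get 600 next round, worth 0.88 × 600 = 528 now; the away team offers that and keeps 72.
Round 1 (the home team proposes): the away team can get 72 next round, worth 0.8 × 72 = 57.6 now. The home team offers 57.6 and keeps 600 − 57.6 = 542.4.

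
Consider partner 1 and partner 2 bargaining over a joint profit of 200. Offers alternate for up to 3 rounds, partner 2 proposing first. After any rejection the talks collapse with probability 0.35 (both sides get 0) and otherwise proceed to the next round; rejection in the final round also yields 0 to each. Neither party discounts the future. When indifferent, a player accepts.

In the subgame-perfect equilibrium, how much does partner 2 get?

154.5

Round 3 (partner 2 proposes): rejection yields 0 for partner 1; partner 2 offers 0 and keeps 200.
Round 2 (partner 1 proposes): rejecting gives partner 2 an expected 0.65 × 200 = 130, so partner 1 offers 130, keeping 70.
Round 1 (partner 2 proposes): rejecting gives partner 1 an expected 0.65 × 70 = 45.5, so partner 2 offers 45.5, keeping 154.5.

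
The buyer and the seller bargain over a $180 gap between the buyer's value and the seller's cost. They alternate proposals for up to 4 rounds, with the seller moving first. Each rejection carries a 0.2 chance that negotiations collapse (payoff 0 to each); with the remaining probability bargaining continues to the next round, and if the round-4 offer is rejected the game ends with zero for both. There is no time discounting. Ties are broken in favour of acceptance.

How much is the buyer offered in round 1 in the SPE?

120.96

By backward induction:
Round 4 (the buyer proposes): the seller will accept anything ≥ 0, so the buyer offers 0 and keeps 180.
Round 3 (the seller proposes): rejecting gives the buyer an expected 0.8 × 180 = 144; the seller offers that and keeps 36.
Round 2 (the buyer proposes): rejecting gives the seller an expected 0.8 × 36 = 28.8; the buyer offers that and keeps 151.2.
Round 1 (the seller proposes): rejecting gives the buyer an expected 0.8 × 151.2 = 120.96. The seller offers 120.96 and keeps 180 − 120.96 = 59.04.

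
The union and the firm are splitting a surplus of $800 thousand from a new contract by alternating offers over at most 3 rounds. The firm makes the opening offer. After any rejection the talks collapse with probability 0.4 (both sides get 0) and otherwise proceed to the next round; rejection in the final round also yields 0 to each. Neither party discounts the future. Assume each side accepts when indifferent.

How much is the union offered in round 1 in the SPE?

Round 3 (the firm proposes): the union will accept anything ≥ 0, so the firm offers 0 and keeps 800.
Round 2 (the union proposes): rejecting gives the firm an expected 0.6 × 800 = 480. The union offers 480 and keeps 800 − 480 = 320.
Round 1 (the firm proposes): rejecting gives the union an expected 0.6 × 320 = 192; the firm offers that and keeps 608.

192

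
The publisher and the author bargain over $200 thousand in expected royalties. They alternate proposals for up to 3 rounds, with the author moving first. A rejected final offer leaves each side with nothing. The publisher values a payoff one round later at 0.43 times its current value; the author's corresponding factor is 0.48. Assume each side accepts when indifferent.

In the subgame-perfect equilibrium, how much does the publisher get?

44.72

Round 3 (the author proposes): rejection yields 0 for the publisher; the author offers 0 and keeps 200.
Round 2 (the publisher proposes): the author can get 200 next round, worth 0.48 × 200 = 96 now. The publisher offers 96 and keeps 200 − 96 = 104.
Round 1 (the author proposes): the publisher can get 104 next round, worth 0.43 × 104 = 44.72 now, so the author offers 44.72, keeping 155.28.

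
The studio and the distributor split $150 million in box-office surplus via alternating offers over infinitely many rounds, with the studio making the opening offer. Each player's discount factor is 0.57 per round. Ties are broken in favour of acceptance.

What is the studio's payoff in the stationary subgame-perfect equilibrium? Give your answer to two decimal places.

95.54

When the studio proposes, the distributor accepts any offer worth at least 0.57 times what the distributor would get by proposing next round; and vice versa.
This gives x = 150 − 0.57y and y = 150 − 0.57x, where x and y are each side's share when it proposes.
Hence (1 − 0.57·0.57)x = 150(1 − 0.57), i.e. 0.6751·x = 64.5.
x ≈ 95.5414; the distributor's share is 150 − x ≈ 54.4586.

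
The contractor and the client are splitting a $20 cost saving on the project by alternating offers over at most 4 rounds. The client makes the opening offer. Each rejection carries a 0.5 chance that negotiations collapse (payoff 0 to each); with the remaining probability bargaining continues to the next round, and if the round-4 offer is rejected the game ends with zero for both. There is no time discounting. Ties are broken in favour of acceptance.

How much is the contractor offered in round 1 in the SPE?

7.5

Round 4 (the contractor proposes): rejection yields 0 for the client; the contractor offers 0 and keeps 20.
Round 3 (the client proposes): rejecting gives the contractor an expected 0.5 × 20 = 10. The client offers 10 and keeps 20 − 10 = 10.
Round 2 (the contractor proposes): rejecting gives the client an expected 0.5 × 10 = 5; the contractor offers that and keeps 15.
Round 1 (the client proposes): rejecting gives the contractor an expected 0.5 × 15 = 7.5. The client offers 7.5 and keeps 20 − 7.5 = 12.5.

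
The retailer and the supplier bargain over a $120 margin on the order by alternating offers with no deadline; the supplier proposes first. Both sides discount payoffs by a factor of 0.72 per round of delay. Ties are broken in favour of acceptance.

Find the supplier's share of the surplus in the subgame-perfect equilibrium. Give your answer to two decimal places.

69.77

In a stationary SPE each proposer offers the other exactly their discounted continuation value.
If the supplier keeps x when proposing and the retailer keeps y when proposing, then x = 120 − 0.72y and y = 120 − 0.72x.
Solving: x = 120(1 − 0.72) / (1 − 0.72·0.72) = 33.6 / 0.4816 ≈ 69.7674.
The retailer gets 120 − 69.7674 ≈ 50.2326.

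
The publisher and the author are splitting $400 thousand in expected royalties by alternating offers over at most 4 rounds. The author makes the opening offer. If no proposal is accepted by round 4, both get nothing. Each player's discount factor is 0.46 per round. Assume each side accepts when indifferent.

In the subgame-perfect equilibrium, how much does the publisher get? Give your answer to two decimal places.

138.29

Round 4 (the publisher proposes): the author will accept anything ≥ 0, so the publisher offers 0 and keeps 400.
Round 3 (the author proposes): the publisher can get 400 next round, worth 0.46 × 400 = 184 now, so the author offers 184, keeping 216.
Round 2 (the publisher proposes): the author can get 216 next round, worth 0.46 × 216 = 99.36 now, so the publisher offers 99.36, keeping 300.64.
Round 1 (the author proposes): the publisher can get 300.64 next round, worth 0.46 × 300.64 = 138.2944 now, so the author offers 138.2944, keeping 261.7056.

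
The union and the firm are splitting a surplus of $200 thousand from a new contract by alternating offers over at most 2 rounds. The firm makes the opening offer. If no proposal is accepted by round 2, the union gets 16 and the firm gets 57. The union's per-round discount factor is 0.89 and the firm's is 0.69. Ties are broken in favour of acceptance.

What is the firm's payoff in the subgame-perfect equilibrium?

Round 2 (the union proposes): the firm gets 57 if talks fail, so the union offers 57 and keeps 143.
Round 1 (the firm proposes): the union can get 143 next round, worth 0.89 × 143 = 127.27 now; the firm offers that and keeps 72.73.

72.73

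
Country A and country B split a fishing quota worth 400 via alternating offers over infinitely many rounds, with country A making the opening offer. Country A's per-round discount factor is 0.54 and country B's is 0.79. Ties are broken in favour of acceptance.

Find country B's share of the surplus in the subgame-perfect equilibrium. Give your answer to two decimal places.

253.51

In a stationary SPE each proposer offers the other exactly their discounted continuation value.
If country A keeps x when proposing and country B keeps y when proposing, then x = 400 − 0.79y and y = 400 − 0.54x.
Solving: x = 400(1 − 0.79) / (1 − 0.54·0.79) = 84 / 0.5734 ≈ 146.4946.
Country B gets 400 − 146.4946 ≈ 253.5054.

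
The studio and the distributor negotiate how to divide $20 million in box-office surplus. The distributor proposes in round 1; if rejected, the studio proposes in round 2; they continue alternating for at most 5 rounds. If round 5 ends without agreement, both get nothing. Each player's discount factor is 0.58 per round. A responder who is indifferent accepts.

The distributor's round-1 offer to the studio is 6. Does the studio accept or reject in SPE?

Reject

Round 5 (the distributor proposes): the studio will accept anything ≥ 0, so the distributor offers 0 and keeps 20.
Round 4 (the studio proposes): the distributor can get 20 next round, worth 0.58 × 20 = 11.6 now, so the studio offers 11.6, keeping 8.4.
Round 3 (the distributor proposes): the studio can get 8.4 next round, worth 0.58 × 8.4 = 4.872 now. The distributor offers 4.872 and keeps 20 − 4.872 = 15.128.
Round 2 (the studio proposes): the distributor can get 15.128 next round, worth 0.58 × 15.128 = 8.77424 now. The studio offers 8.77424 and keeps 20 − 8.77424 = 11.22576.
So by rejecting in round 1, the studio gets 11.22576 next round, worth 0.58 × 11.22576 = 6.5109408 now.
Offer 6 < 6.5109408, so the studio rejects.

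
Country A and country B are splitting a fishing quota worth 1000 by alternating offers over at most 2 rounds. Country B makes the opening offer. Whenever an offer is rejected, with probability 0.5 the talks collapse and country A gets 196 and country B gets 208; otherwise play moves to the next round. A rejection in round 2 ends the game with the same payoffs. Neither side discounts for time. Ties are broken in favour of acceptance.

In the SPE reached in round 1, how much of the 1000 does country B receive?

By backward induction:
Round 2 (country A proposes): country B gets 208 if talks fail, so country A offers 208 and keeps 792.
Round 1 (country B proposes): rejecting gives country A an expected 0.5 × 792 + 0.5 × 196 = 494. Country B offers 494 and keeps 1000 − 494 = 506.

506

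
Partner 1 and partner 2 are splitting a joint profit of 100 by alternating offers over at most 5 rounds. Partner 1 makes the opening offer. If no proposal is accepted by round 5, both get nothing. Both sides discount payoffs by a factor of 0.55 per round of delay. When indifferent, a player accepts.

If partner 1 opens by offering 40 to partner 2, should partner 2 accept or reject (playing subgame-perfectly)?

Work out partner 2's continuation value if the offer is rejected.
Round 5 (partner 1 proposes): rejection yields 0 for partner 2; partner 1 offers 0 and keeps 100.
Round 4 (partner 2 proposes): partner 1 can get 100 next round, worth 0.55 × 100 = 55 now; partner 2 offers that and keeps 45.
Round 3 (partner 1 proposes): partner 2 can get 45 next round, worth 0.55 × 45 = 24.75 now. Partner 1 offers 24.75 and keeps 100 − 24.75 = 75.25.
Round 2 (partner 2 proposes): partner 1 can get 75.25 next round, worth 0.55 × 75.25 = 41.3875 now. Partner 2 offers 41.3875 and keeps 100 − 41.3875 = 58.6125.
So by rejecting in round 1, partner 2 gets 58.6125 next round, worth 0.55 × 58.6125 = 32.236875 now.
Offer 40 ≥ 32.236875, so partner 2 accepts.

Accept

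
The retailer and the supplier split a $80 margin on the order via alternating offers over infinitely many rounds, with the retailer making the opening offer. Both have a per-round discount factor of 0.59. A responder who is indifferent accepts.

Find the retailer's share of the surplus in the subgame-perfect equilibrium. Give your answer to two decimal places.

Let x be the retailer's share when the retailer proposes and y be the supplier's share when the supplier proposes.
The supplier accepts iff offered ≥ 0.59·y, so x = 80 − 0.59y. Symmetrically y = 80 − 0.59x.
Substituting: x = 80 − 0.59(80 − 0.59x), giving x(1 − 0.59·0.59) = 80(1 − 0.59).
So x = 80 × 0.41 / 0.6519 ≈ 50.3145, and the supplier receives 80 − x ≈ 29.6855.

50.31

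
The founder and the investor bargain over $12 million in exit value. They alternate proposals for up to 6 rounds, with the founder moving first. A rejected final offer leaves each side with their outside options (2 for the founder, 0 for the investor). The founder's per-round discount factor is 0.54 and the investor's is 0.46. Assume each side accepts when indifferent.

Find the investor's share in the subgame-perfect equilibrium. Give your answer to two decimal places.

3.45

Work backward from the last round.
Round 6 (the investor proposes): the founder gets 2 if talks fail, so the investor offers 2 and keeps 10.
Round 5 (the founder proposes): the investor can get 10 next round, worth 0.46 × 10 = 4.6 now; the founder offers that and keeps 7.4.
Round 4 (the investor proposes): the founder can get 7.4 next round, worth 0.54 × 7.4 = 3.996 now; the investor offers that and keeps 8.004.
Round 3 (the founder proposes): the investor can get 8.004 next round, worth 0.46 × 8.004 = 3.68184 now; the founder offers that and keeps 8.31816.
Round 2 (the investor proposes): the founder can get 8.31816 next round, worth 0.54 × 8.31816 = 4.4918064 now; the investor offers that and keeps 7.5081936.
Round 1 (the founder proposes): the investor can get 7.5081936 next round, worth 0.46 × 7.5081936 = 3.453769056 now. The founder offers 3.453769056 and keeps 12 − 3.453769056 = 8.546230944.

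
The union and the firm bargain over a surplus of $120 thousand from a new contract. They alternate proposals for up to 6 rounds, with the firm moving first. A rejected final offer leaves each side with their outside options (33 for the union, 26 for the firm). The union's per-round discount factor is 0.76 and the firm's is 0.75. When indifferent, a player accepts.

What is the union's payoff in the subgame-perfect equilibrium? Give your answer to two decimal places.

Round 6 (the union proposes): the firm gets 26 if talks fail, so the union offers 26 and keeps 94.
Round 5 (the firm proposes): the union can get 94 next round, worth 0.76 × 94 = 71.44 now; the firm offers that and keeps 48.56.
Round 4 (the union proposes): the firm can get 48.56 next round, worth 0.75 × 48.56 = 36.42 now, so the union offers 36.42, keeping 83.58.
Round 3 (the firm proposes): the union can get 83.58 next round, worth 0.76 × 83.58 = 63.5208 now; the firm offers that and keeps 56.4792.
Round 2 (the union proposes): the firm can get 56.4792 next round, worth 0.75 × 56.4792 = 42.3594 now; the union offers that and keeps 77.6406.
Round 1 (the firm proposes): the union can get 77.6406 next round, worth 0.76 × 77.6406 = 59.006856 now. The firm offers 59.006856 and keeps 120 − 59.006856 = 60.993144.

59.01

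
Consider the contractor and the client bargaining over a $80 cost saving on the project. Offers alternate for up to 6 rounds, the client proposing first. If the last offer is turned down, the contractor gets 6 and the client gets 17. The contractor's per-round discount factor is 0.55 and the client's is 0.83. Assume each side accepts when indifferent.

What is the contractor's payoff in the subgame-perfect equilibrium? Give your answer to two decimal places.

Round 6 (the contractor proposes): the client gets 17 if talks fail, so the contractor offers 17 and keeps 63.
Round 5 (the client proposes): the contractor can get 63 next round, worth 0.55 × 63 = 34.65 now, so the client offers 34.65, keeping 45.35.
Round 4 (the contractor proposes): the client can get 45.35 next round, worth 0.83 × 45.35 = 37.6405 now; the contractor offers that and keeps 42.3595.
Round 3 (the client proposes): the contractor can get 42.3595 next round, worth 0.55 × 42.3595 = 23.297725 now. The client offers 23.297725 and keeps 80 − 23.297725 = 56.702275.
Round 2 (the contractor proposes): the client can get 56.702275 next round, worth 0.83 × 56.702275 = 47.06288825 now, so the contractor offers 47.06288825, keeping 32.93711175.
Round 1 (the client proposes): the contractor can get 32.93711175 next round, worth 0.55 × 32.93711175 = 18.1154114625 now. The client offers 18.1154114625 and keeps 80 − 18.1154114625 = 61.8845885375.

18.12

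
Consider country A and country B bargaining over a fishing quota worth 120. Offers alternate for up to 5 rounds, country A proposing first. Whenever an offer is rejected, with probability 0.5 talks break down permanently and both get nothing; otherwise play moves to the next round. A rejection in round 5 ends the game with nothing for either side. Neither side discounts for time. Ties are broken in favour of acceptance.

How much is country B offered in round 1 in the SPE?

37.5

Round 5 (country A proposes): rejection yields 0 for country B; country A offers 0 and keeps 120.
Round 4 (country B proposes): rejecting gives country A an expected 0.5 × 120 = 60. Country B offers 60 and keeps 120 − 60 = 60.
Round 3 (country A proposes): rejecting gives country B an expected 0.5 × 60 = 30, so country A offers 30, keeping 90.
Round 2 (country B proposes): rejecting gives country A an expected 0.5 × 90 = 45; country B offers that and keeps 75.
Round 1 (country A proposes): rejecting gives country B an expected 0.5 × 75 = 37.5; country A offers that and keeps 82.5.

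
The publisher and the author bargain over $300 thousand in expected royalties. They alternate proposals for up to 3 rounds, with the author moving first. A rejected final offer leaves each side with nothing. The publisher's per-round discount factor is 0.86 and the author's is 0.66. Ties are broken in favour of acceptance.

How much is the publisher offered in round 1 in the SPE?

87.72

Round 3 (the author proposes): the publisher will accept anything ≥ 0, so the author offers 0 and keeps 300.
Round 2 (the publisher proposes): the author can get 300 next round, worth 0.66 × 300 = 198 now; the publisher offers that and keeps 102.
Round 1 (the author proposes): the publisher can get 102 next round, worth 0.86 × 102 = 87.72 now; the author offers that and keeps 212.28.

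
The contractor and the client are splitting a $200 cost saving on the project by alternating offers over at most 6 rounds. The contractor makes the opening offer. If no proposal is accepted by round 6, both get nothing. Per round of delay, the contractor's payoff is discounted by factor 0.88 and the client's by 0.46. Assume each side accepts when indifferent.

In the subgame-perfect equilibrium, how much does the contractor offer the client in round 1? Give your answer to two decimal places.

30.58

Round 6 (the client proposes): rejection yields 0 for the contractor; the client offers 0 and keeps 200.
Round 5 (the contractor proposes): the client can get 200 next round, worth 0.46 × 200 = 92 now, so the contractor offers 92, keeping 108.
Round 4 (the client proposes): the contractor can get 108 next round, worth 0.88 × 108 = 95.04 now. The client offers 95.04 and keeps 200 − 95.04 = 104.96.
Round 3 (the contractor proposes): the client can get 104.96 next round, worth 0.46 × 104.96 = 48.2816 now; the contractor offers that and keeps 151.7184.
Round 2 (the client proposes): the contractor can get 151.7184 next round, worth 0.88 × 151.7184 = 133.512192 now; the client offers that and keeps 66.487808.
Round 1 (the contractor proposes): the client can get 66.487808 next round, worth 0.46 × 66.487808 = 30.58439168 now, so the contractor offers 30.58439168, keeping 169.41560832.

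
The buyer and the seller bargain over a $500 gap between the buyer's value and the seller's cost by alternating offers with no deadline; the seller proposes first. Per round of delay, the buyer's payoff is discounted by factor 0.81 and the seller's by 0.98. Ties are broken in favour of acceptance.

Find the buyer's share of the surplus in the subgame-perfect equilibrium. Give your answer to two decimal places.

39.28

In a stationary SPE each proposer offers the other exactly their discounted continuation value.
If the seller keeps x when proposing and the buyer keeps y when proposing, then x = 500 − 0.81y and y = 500 − 0.98x.
Solving: x = 500(1 − 0.81) / (1 − 0.98·0.81) = 95 / 0.2062 ≈ 460.7177.
The buyer gets 500 − 460.7177 ≈ 39.2823.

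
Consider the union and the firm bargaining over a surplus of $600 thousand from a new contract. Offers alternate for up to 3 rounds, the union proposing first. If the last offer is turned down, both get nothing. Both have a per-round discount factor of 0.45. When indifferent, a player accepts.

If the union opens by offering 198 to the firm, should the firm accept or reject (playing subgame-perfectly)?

Accept

Round 3 (the union proposes): the firm will accept anything ≥ 0, so the union offers 0 and keeps 600.
Round 2 (the firm proposes): the union can get 600 next round, worth 0.45 × 600 = 270 now; the firm offers that and keeps 330.
So by rejecting in round 1, the firm gets 330 next round, worth 0.45 × 330 = 148.5 now.
Offer 198 ≥ 148.5, so the firm accepts.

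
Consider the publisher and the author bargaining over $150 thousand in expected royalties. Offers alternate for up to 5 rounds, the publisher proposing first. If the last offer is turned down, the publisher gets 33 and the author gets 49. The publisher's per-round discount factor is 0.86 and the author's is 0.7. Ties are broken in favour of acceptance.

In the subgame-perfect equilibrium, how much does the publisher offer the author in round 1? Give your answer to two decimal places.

41.31

Round 5 (the publisher proposes): the author gets 49 if talks fail, so the publisher offers 49 and keeps 101.
Round 4 (the author proposes): the publisher can get 101 next round, worth 0.86 × 101 = 86.86 now; the author offers that and keeps 63.14.
Round 3 (the publisher proposes): the author can get 63.14 next round, worth 0.7 × 63.14 = 44.198 now, so the publisher offers 44.198, keeping 105.802.
Round 2 (the author proposes): the publisher can get 105.802 next round, worth 0.86 × 105.802 = 90.98972 now; the author offers that and keeps 59.01028.
Round 1 (the publisher proposes): the author can get 59.01028 next round, worth 0.7 × 59.01028 = 41.307196 now; the publisher offers that and keeps 108.692804.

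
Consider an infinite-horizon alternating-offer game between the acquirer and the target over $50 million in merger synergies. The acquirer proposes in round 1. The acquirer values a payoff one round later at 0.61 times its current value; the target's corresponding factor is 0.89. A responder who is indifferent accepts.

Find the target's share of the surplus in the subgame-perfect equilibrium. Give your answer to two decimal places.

37.97

In a stationary SPE each proposer offers the other exactly their discounted continuation value.
If the acquirer keeps x when proposing and the target keeps y when proposing, then x = 50 − 0.89y and y = 50 − 0.61x.
Solving: x = 50(1 − 0.89) / (1 − 0.61·0.89) = 5.5 / 0.4571 ≈ 12.0324.
The target gets 50 − 12.0324 ≈ 37.9676.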